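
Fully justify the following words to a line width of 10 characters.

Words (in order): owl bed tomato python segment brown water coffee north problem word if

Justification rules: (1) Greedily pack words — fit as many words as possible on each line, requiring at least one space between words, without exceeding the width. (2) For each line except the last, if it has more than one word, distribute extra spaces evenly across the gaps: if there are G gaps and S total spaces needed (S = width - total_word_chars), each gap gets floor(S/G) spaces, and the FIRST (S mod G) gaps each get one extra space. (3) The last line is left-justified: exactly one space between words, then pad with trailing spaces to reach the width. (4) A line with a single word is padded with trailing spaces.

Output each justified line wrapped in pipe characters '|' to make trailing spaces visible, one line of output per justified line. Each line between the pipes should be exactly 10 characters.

Line 1: ['owl', 'bed'] (min_width=7, slack=3)
Line 2: ['tomato'] (min_width=6, slack=4)
Line 3: ['python'] (min_width=6, slack=4)
Line 4: ['segment'] (min_width=7, slack=3)
Line 5: ['brown'] (min_width=5, slack=5)
Line 6: ['water'] (min_width=5, slack=5)
Line 7: ['coffee'] (min_width=6, slack=4)
Line 8: ['north'] (min_width=5, slack=5)
Line 9: ['problem'] (min_width=7, slack=3)
Line 10: ['word', 'if'] (min_width=7, slack=3)

Answer: |owl    bed|
|tomato    |
|python    |
|segment   |
|brown     |
|water     |
|coffee    |
|north     |
|problem   |
|word if   |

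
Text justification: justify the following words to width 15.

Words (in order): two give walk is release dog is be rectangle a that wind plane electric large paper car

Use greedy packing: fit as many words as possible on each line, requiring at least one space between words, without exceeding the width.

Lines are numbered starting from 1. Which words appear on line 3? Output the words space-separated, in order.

Line 1: ['two', 'give', 'walk'] (min_width=13, slack=2)
Line 2: ['is', 'release', 'dog'] (min_width=14, slack=1)
Line 3: ['is', 'be', 'rectangle'] (min_width=15, slack=0)
Line 4: ['a', 'that', 'wind'] (min_width=11, slack=4)
Line 5: ['plane', 'electric'] (min_width=14, slack=1)
Line 6: ['large', 'paper', 'car'] (min_width=15, slack=0)

Answer: is be rectangle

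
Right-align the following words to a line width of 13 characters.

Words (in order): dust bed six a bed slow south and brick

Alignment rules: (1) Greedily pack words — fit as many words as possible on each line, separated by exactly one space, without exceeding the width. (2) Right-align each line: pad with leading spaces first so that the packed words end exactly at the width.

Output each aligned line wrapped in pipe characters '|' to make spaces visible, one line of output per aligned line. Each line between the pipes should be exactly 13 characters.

Line 1: ['dust', 'bed', 'six'] (min_width=12, slack=1)
Line 2: ['a', 'bed', 'slow'] (min_width=10, slack=3)
Line 3: ['south', 'and'] (min_width=9, slack=4)
Line 4: ['brick'] (min_width=5, slack=8)

Answer: | dust bed six|
|   a bed slow|
|    south and|
|        brick|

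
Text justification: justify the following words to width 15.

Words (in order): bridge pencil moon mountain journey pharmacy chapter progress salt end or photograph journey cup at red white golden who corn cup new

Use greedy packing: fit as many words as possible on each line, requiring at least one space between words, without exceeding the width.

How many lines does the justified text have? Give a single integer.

Answer: 12

Derivation:
Line 1: ['bridge', 'pencil'] (min_width=13, slack=2)
Line 2: ['moon', 'mountain'] (min_width=13, slack=2)
Line 3: ['journey'] (min_width=7, slack=8)
Line 4: ['pharmacy'] (min_width=8, slack=7)
Line 5: ['chapter'] (min_width=7, slack=8)
Line 6: ['progress', 'salt'] (min_width=13, slack=2)
Line 7: ['end', 'or'] (min_width=6, slack=9)
Line 8: ['photograph'] (min_width=10, slack=5)
Line 9: ['journey', 'cup', 'at'] (min_width=14, slack=1)
Line 10: ['red', 'white'] (min_width=9, slack=6)
Line 11: ['golden', 'who', 'corn'] (min_width=15, slack=0)
Line 12: ['cup', 'new'] (min_width=7, slack=8)
Total lines: 12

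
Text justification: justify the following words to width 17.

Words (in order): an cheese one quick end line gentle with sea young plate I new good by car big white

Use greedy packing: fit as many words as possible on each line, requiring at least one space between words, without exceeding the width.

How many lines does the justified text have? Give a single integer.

Answer: 6

Derivation:
Line 1: ['an', 'cheese', 'one'] (min_width=13, slack=4)
Line 2: ['quick', 'end', 'line'] (min_width=14, slack=3)
Line 3: ['gentle', 'with', 'sea'] (min_width=15, slack=2)
Line 4: ['young', 'plate', 'I', 'new'] (min_width=17, slack=0)
Line 5: ['good', 'by', 'car', 'big'] (min_width=15, slack=2)
Line 6: ['white'] (min_width=5, slack=12)
Total lines: 6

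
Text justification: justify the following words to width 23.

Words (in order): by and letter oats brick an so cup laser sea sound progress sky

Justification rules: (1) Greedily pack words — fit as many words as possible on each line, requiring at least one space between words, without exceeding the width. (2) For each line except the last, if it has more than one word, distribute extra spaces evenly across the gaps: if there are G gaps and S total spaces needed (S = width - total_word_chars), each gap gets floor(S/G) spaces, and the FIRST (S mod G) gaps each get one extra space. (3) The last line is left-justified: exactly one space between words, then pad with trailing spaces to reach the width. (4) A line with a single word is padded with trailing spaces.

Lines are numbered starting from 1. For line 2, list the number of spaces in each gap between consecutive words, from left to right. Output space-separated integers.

Answer: 2 2 1 1

Derivation:
Line 1: ['by', 'and', 'letter', 'oats'] (min_width=18, slack=5)
Line 2: ['brick', 'an', 'so', 'cup', 'laser'] (min_width=21, slack=2)
Line 3: ['sea', 'sound', 'progress', 'sky'] (min_width=22, slack=1)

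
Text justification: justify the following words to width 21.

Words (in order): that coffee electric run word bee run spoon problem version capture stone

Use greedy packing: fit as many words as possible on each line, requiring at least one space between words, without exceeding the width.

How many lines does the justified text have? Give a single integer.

Answer: 4

Derivation:
Line 1: ['that', 'coffee', 'electric'] (min_width=20, slack=1)
Line 2: ['run', 'word', 'bee', 'run'] (min_width=16, slack=5)
Line 3: ['spoon', 'problem', 'version'] (min_width=21, slack=0)
Line 4: ['capture', 'stone'] (min_width=13, slack=8)
Total lines: 4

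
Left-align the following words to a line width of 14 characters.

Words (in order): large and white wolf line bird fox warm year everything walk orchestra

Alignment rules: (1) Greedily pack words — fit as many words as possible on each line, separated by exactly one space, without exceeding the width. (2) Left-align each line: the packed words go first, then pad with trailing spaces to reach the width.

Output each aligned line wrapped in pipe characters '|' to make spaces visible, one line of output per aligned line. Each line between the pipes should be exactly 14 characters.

Line 1: ['large', 'and'] (min_width=9, slack=5)
Line 2: ['white', 'wolf'] (min_width=10, slack=4)
Line 3: ['line', 'bird', 'fox'] (min_width=13, slack=1)
Line 4: ['warm', 'year'] (min_width=9, slack=5)
Line 5: ['everything'] (min_width=10, slack=4)
Line 6: ['walk', 'orchestra'] (min_width=14, slack=0)

Answer: |large and     |
|white wolf    |
|line bird fox |
|warm year     |
|everything    |
|walk orchestra|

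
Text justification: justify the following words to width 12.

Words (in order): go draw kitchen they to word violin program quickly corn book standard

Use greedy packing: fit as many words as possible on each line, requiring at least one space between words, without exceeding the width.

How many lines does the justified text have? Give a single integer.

Line 1: ['go', 'draw'] (min_width=7, slack=5)
Line 2: ['kitchen', 'they'] (min_width=12, slack=0)
Line 3: ['to', 'word'] (min_width=7, slack=5)
Line 4: ['violin'] (min_width=6, slack=6)
Line 5: ['program'] (min_width=7, slack=5)
Line 6: ['quickly', 'corn'] (min_width=12, slack=0)
Line 7: ['book'] (min_width=4, slack=8)
Line 8: ['standard'] (min_width=8, slack=4)
Total lines: 8

Answer: 8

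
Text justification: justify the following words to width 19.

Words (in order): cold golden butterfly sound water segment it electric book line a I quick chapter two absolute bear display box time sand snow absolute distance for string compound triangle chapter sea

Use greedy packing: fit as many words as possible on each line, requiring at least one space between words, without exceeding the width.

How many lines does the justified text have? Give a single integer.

Line 1: ['cold', 'golden'] (min_width=11, slack=8)
Line 2: ['butterfly', 'sound'] (min_width=15, slack=4)
Line 3: ['water', 'segment', 'it'] (min_width=16, slack=3)
Line 4: ['electric', 'book', 'line'] (min_width=18, slack=1)
Line 5: ['a', 'I', 'quick', 'chapter'] (min_width=17, slack=2)
Line 6: ['two', 'absolute', 'bear'] (min_width=17, slack=2)
Line 7: ['display', 'box', 'time'] (min_width=16, slack=3)
Line 8: ['sand', 'snow', 'absolute'] (min_width=18, slack=1)
Line 9: ['distance', 'for', 'string'] (min_width=19, slack=0)
Line 10: ['compound', 'triangle'] (min_width=17, slack=2)
Line 11: ['chapter', 'sea'] (min_width=11, slack=8)
Total lines: 11

Answer: 11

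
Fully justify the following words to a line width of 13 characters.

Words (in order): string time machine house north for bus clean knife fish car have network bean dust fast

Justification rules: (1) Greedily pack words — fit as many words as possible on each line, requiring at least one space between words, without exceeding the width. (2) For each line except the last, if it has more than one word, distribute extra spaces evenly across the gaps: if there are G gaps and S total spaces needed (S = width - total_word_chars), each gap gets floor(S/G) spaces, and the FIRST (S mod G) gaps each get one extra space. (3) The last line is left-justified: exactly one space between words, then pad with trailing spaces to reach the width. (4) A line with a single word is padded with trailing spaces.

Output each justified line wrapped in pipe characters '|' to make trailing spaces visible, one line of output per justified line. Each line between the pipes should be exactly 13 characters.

Line 1: ['string', 'time'] (min_width=11, slack=2)
Line 2: ['machine', 'house'] (min_width=13, slack=0)
Line 3: ['north', 'for', 'bus'] (min_width=13, slack=0)
Line 4: ['clean', 'knife'] (min_width=11, slack=2)
Line 5: ['fish', 'car', 'have'] (min_width=13, slack=0)
Line 6: ['network', 'bean'] (min_width=12, slack=1)
Line 7: ['dust', 'fast'] (min_width=9, slack=4)

Answer: |string   time|
|machine house|
|north for bus|
|clean   knife|
|fish car have|
|network  bean|
|dust fast    |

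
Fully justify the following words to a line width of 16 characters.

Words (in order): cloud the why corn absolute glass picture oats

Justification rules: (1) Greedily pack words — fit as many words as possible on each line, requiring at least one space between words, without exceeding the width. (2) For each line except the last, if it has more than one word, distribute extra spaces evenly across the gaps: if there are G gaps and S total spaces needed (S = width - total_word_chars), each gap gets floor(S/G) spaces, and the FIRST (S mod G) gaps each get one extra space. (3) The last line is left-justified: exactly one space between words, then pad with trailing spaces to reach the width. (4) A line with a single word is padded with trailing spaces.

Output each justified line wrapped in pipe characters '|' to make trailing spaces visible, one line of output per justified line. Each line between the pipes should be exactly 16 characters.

Line 1: ['cloud', 'the', 'why'] (min_width=13, slack=3)
Line 2: ['corn', 'absolute'] (min_width=13, slack=3)
Line 3: ['glass', 'picture'] (min_width=13, slack=3)
Line 4: ['oats'] (min_width=4, slack=12)

Answer: |cloud   the  why|
|corn    absolute|
|glass    picture|
|oats            |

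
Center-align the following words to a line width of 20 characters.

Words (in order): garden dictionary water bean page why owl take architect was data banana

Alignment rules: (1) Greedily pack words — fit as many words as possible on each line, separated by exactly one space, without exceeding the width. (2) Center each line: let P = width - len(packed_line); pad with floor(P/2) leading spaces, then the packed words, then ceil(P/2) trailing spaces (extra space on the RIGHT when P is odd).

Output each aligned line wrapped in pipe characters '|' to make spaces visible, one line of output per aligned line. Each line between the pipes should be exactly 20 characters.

Answer: | garden dictionary  |
|water bean page why |
| owl take architect |
|  was data banana   |

Derivation:
Line 1: ['garden', 'dictionary'] (min_width=17, slack=3)
Line 2: ['water', 'bean', 'page', 'why'] (min_width=19, slack=1)
Line 3: ['owl', 'take', 'architect'] (min_width=18, slack=2)
Line 4: ['was', 'data', 'banana'] (min_width=15, slack=5)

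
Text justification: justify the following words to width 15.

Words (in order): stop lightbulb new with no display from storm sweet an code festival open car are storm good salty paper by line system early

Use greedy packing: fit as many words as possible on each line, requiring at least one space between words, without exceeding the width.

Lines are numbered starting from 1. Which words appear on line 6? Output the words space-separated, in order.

Answer: open car are

Derivation:
Line 1: ['stop', 'lightbulb'] (min_width=14, slack=1)
Line 2: ['new', 'with', 'no'] (min_width=11, slack=4)
Line 3: ['display', 'from'] (min_width=12, slack=3)
Line 4: ['storm', 'sweet', 'an'] (min_width=14, slack=1)
Line 5: ['code', 'festival'] (min_width=13, slack=2)
Line 6: ['open', 'car', 'are'] (min_width=12, slack=3)
Line 7: ['storm', 'good'] (min_width=10, slack=5)
Line 8: ['salty', 'paper', 'by'] (min_width=14, slack=1)
Line 9: ['line', 'system'] (min_width=11, slack=4)
Line 10: ['early'] (min_width=5, slack=10)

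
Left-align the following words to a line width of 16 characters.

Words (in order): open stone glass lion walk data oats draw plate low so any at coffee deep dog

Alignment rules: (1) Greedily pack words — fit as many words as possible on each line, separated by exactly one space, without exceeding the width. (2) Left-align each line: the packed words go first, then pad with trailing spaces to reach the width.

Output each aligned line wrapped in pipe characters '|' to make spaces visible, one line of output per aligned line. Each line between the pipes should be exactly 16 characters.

Answer: |open stone glass|
|lion walk data  |
|oats draw plate |
|low so any at   |
|coffee deep dog |

Derivation:
Line 1: ['open', 'stone', 'glass'] (min_width=16, slack=0)
Line 2: ['lion', 'walk', 'data'] (min_width=14, slack=2)
Line 3: ['oats', 'draw', 'plate'] (min_width=15, slack=1)
Line 4: ['low', 'so', 'any', 'at'] (min_width=13, slack=3)
Line 5: ['coffee', 'deep', 'dog'] (min_width=15, slack=1)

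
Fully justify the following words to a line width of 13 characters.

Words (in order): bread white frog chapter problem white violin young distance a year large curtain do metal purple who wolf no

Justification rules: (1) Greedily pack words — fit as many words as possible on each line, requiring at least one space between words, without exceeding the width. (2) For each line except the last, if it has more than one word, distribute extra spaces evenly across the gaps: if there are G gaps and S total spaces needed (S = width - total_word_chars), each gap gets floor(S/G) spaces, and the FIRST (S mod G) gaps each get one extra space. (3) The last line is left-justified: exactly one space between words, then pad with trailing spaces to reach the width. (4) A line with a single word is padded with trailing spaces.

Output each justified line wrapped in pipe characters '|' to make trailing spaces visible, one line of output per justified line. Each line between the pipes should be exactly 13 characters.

Answer: |bread   white|
|frog  chapter|
|problem white|
|violin  young|
|distance    a|
|year    large|
|curtain    do|
|metal  purple|
|who wolf no  |

Derivation:
Line 1: ['bread', 'white'] (min_width=11, slack=2)
Line 2: ['frog', 'chapter'] (min_width=12, slack=1)
Line 3: ['problem', 'white'] (min_width=13, slack=0)
Line 4: ['violin', 'young'] (min_width=12, slack=1)
Line 5: ['distance', 'a'] (min_width=10, slack=3)
Line 6: ['year', 'large'] (min_width=10, slack=3)
Line 7: ['curtain', 'do'] (min_width=10, slack=3)
Line 8: ['metal', 'purple'] (min_width=12, slack=1)
Line 9: ['who', 'wolf', 'no'] (min_width=11, slack=2)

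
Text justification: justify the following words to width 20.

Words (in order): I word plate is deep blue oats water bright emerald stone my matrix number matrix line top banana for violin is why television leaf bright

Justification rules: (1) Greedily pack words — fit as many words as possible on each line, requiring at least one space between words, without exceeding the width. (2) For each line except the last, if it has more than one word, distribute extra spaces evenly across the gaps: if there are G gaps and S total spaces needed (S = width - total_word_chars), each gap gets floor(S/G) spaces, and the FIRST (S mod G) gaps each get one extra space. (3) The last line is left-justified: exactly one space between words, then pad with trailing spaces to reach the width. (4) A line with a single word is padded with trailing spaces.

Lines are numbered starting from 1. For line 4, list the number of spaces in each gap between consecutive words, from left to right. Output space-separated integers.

Answer: 3 3

Derivation:
Line 1: ['I', 'word', 'plate', 'is', 'deep'] (min_width=20, slack=0)
Line 2: ['blue', 'oats', 'water'] (min_width=15, slack=5)
Line 3: ['bright', 'emerald', 'stone'] (min_width=20, slack=0)
Line 4: ['my', 'matrix', 'number'] (min_width=16, slack=4)
Line 5: ['matrix', 'line', 'top'] (min_width=15, slack=5)
Line 6: ['banana', 'for', 'violin', 'is'] (min_width=20, slack=0)
Line 7: ['why', 'television', 'leaf'] (min_width=19, slack=1)
Line 8: ['bright'] (min_width=6, slack=14)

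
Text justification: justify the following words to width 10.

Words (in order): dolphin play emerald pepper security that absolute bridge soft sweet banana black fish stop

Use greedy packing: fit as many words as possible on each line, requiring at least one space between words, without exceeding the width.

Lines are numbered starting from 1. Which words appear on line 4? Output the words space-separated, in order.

Answer: pepper

Derivation:
Line 1: ['dolphin'] (min_width=7, slack=3)
Line 2: ['play'] (min_width=4, slack=6)
Line 3: ['emerald'] (min_width=7, slack=3)
Line 4: ['pepper'] (min_width=6, slack=4)
Line 5: ['security'] (min_width=8, slack=2)
Line 6: ['that'] (min_width=4, slack=6)
Line 7: ['absolute'] (min_width=8, slack=2)
Line 8: ['bridge'] (min_width=6, slack=4)
Line 9: ['soft', 'sweet'] (min_width=10, slack=0)
Line 10: ['banana'] (min_width=6, slack=4)
Line 11: ['black', 'fish'] (min_width=10, slack=0)
Line 12: ['stop'] (min_width=4, slack=6)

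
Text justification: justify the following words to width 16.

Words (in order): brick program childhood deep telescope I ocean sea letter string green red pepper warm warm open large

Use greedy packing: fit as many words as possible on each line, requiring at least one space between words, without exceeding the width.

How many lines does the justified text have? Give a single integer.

Line 1: ['brick', 'program'] (min_width=13, slack=3)
Line 2: ['childhood', 'deep'] (min_width=14, slack=2)
Line 3: ['telescope', 'I'] (min_width=11, slack=5)
Line 4: ['ocean', 'sea', 'letter'] (min_width=16, slack=0)
Line 5: ['string', 'green', 'red'] (min_width=16, slack=0)
Line 6: ['pepper', 'warm', 'warm'] (min_width=16, slack=0)
Line 7: ['open', 'large'] (min_width=10, slack=6)
Total lines: 7

Answer: 7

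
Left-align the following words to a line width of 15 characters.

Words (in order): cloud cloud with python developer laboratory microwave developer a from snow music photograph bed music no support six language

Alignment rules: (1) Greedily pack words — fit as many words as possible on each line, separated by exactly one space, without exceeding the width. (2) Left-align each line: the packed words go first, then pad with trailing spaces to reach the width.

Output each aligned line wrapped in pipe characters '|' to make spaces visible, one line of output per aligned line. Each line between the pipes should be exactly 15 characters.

Answer: |cloud cloud    |
|with python    |
|developer      |
|laboratory     |
|microwave      |
|developer a    |
|from snow music|
|photograph bed |
|music no       |
|support six    |
|language       |

Derivation:
Line 1: ['cloud', 'cloud'] (min_width=11, slack=4)
Line 2: ['with', 'python'] (min_width=11, slack=4)
Line 3: ['developer'] (min_width=9, slack=6)
Line 4: ['laboratory'] (min_width=10, slack=5)
Line 5: ['microwave'] (min_width=9, slack=6)
Line 6: ['developer', 'a'] (min_width=11, slack=4)
Line 7: ['from', 'snow', 'music'] (min_width=15, slack=0)
Line 8: ['photograph', 'bed'] (min_width=14, slack=1)
Line 9: ['music', 'no'] (min_width=8, slack=7)
Line 10: ['support', 'six'] (min_width=11, slack=4)
Line 11: ['language'] (min_width=8, slack=7)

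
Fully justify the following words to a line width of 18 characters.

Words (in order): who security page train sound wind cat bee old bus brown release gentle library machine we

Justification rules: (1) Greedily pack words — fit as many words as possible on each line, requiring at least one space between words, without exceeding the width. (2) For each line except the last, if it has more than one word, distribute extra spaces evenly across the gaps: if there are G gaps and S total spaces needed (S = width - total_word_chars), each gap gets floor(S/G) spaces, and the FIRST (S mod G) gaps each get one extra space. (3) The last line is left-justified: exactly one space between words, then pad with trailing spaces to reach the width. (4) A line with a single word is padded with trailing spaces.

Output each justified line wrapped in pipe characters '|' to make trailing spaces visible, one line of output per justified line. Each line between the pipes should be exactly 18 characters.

Answer: |who  security page|
|train  sound  wind|
|cat  bee  old  bus|
|brown      release|
|gentle     library|
|machine we        |

Derivation:
Line 1: ['who', 'security', 'page'] (min_width=17, slack=1)
Line 2: ['train', 'sound', 'wind'] (min_width=16, slack=2)
Line 3: ['cat', 'bee', 'old', 'bus'] (min_width=15, slack=3)
Line 4: ['brown', 'release'] (min_width=13, slack=5)
Line 5: ['gentle', 'library'] (min_width=14, slack=4)
Line 6: ['machine', 'we'] (min_width=10, slack=8)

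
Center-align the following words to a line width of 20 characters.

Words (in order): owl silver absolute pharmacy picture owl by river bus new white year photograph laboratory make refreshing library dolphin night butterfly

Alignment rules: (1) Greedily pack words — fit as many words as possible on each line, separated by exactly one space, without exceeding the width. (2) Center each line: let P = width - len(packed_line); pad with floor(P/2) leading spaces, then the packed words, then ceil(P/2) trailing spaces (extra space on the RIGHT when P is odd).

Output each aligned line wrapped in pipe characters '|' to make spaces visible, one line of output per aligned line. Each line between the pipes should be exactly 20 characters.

Answer: |owl silver absolute |
|pharmacy picture owl|
|  by river bus new  |
|     white year     |
|     photograph     |
|  laboratory make   |
| refreshing library |
|   dolphin night    |
|     butterfly      |

Derivation:
Line 1: ['owl', 'silver', 'absolute'] (min_width=19, slack=1)
Line 2: ['pharmacy', 'picture', 'owl'] (min_width=20, slack=0)
Line 3: ['by', 'river', 'bus', 'new'] (min_width=16, slack=4)
Line 4: ['white', 'year'] (min_width=10, slack=10)
Line 5: ['photograph'] (min_width=10, slack=10)
Line 6: ['laboratory', 'make'] (min_width=15, slack=5)
Line 7: ['refreshing', 'library'] (min_width=18, slack=2)
Line 8: ['dolphin', 'night'] (min_width=13, slack=7)
Line 9: ['butterfly'] (min_width=9, slack=11)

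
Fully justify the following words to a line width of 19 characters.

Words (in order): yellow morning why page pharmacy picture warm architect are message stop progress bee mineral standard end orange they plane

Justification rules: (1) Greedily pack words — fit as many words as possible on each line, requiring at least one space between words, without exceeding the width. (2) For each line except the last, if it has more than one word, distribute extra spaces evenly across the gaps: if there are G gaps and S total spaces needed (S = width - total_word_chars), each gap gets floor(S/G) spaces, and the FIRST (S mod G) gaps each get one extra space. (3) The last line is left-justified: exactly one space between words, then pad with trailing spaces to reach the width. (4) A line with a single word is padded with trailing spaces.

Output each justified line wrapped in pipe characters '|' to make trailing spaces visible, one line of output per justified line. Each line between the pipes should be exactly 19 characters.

Answer: |yellow  morning why|
|page       pharmacy|
|picture        warm|
|architect       are|
|message        stop|
|progress        bee|
|mineral    standard|
|end   orange   they|
|plane              |

Derivation:
Line 1: ['yellow', 'morning', 'why'] (min_width=18, slack=1)
Line 2: ['page', 'pharmacy'] (min_width=13, slack=6)
Line 3: ['picture', 'warm'] (min_width=12, slack=7)
Line 4: ['architect', 'are'] (min_width=13, slack=6)
Line 5: ['message', 'stop'] (min_width=12, slack=7)
Line 6: ['progress', 'bee'] (min_width=12, slack=7)
Line 7: ['mineral', 'standard'] (min_width=16, slack=3)
Line 8: ['end', 'orange', 'they'] (min_width=15, slack=4)
Line 9: ['plane'] (min_width=5, slack=14)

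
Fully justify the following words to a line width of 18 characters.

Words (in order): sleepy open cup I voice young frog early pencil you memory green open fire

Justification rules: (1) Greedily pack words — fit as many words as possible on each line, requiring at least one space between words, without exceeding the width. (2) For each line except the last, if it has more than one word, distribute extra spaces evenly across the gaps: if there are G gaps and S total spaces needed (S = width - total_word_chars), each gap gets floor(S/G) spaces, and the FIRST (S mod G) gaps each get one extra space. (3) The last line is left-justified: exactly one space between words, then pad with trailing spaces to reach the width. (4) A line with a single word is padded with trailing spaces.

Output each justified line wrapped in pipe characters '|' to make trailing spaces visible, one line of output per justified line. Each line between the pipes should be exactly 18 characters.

Answer: |sleepy  open cup I|
|voice  young  frog|
|early  pencil  you|
|memory  green open|
|fire              |

Derivation:
Line 1: ['sleepy', 'open', 'cup', 'I'] (min_width=17, slack=1)
Line 2: ['voice', 'young', 'frog'] (min_width=16, slack=2)
Line 3: ['early', 'pencil', 'you'] (min_width=16, slack=2)
Line 4: ['memory', 'green', 'open'] (min_width=17, slack=1)
Line 5: ['fire'] (min_width=4, slack=14)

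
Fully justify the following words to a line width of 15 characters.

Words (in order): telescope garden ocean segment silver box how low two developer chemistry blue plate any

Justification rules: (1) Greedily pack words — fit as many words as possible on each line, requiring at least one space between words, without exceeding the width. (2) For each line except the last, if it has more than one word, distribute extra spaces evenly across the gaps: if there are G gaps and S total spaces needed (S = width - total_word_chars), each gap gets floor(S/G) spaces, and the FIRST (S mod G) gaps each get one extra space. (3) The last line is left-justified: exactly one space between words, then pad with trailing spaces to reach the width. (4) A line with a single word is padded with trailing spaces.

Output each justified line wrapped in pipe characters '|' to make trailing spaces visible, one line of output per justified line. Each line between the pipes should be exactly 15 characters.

Answer: |telescope      |
|garden    ocean|
|segment  silver|
|box how low two|
|developer      |
|chemistry  blue|
|plate any      |

Derivation:
Line 1: ['telescope'] (min_width=9, slack=6)
Line 2: ['garden', 'ocean'] (min_width=12, slack=3)
Line 3: ['segment', 'silver'] (min_width=14, slack=1)
Line 4: ['box', 'how', 'low', 'two'] (min_width=15, slack=0)
Line 5: ['developer'] (min_width=9, slack=6)
Line 6: ['chemistry', 'blue'] (min_width=14, slack=1)
Line 7: ['plate', 'any'] (min_width=9, slack=6)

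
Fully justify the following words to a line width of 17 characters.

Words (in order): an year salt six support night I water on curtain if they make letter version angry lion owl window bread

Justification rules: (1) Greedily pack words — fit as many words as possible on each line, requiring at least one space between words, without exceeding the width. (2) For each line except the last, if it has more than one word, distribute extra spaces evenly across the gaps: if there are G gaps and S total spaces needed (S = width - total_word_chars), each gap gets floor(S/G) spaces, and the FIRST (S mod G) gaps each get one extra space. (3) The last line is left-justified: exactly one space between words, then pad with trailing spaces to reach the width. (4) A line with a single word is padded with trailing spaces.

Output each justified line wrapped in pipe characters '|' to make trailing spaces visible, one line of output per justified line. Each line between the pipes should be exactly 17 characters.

Line 1: ['an', 'year', 'salt', 'six'] (min_width=16, slack=1)
Line 2: ['support', 'night', 'I'] (min_width=15, slack=2)
Line 3: ['water', 'on', 'curtain'] (min_width=16, slack=1)
Line 4: ['if', 'they', 'make'] (min_width=12, slack=5)
Line 5: ['letter', 'version'] (min_width=14, slack=3)
Line 6: ['angry', 'lion', 'owl'] (min_width=14, slack=3)
Line 7: ['window', 'bread'] (min_width=12, slack=5)

Answer: |an  year salt six|
|support  night  I|
|water  on curtain|
|if    they   make|
|letter    version|
|angry   lion  owl|
|window bread     |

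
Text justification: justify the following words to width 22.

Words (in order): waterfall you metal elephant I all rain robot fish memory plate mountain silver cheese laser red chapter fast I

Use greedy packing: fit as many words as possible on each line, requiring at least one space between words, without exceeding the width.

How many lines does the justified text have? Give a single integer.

Line 1: ['waterfall', 'you', 'metal'] (min_width=19, slack=3)
Line 2: ['elephant', 'I', 'all', 'rain'] (min_width=19, slack=3)
Line 3: ['robot', 'fish', 'memory'] (min_width=17, slack=5)
Line 4: ['plate', 'mountain', 'silver'] (min_width=21, slack=1)
Line 5: ['cheese', 'laser', 'red'] (min_width=16, slack=6)
Line 6: ['chapter', 'fast', 'I'] (min_width=14, slack=8)
Total lines: 6

Answer: 6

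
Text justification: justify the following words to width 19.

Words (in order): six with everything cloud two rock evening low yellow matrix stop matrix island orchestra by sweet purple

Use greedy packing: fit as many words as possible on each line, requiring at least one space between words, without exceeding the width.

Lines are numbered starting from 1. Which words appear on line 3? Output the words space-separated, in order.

Answer: evening low yellow

Derivation:
Line 1: ['six', 'with', 'everything'] (min_width=19, slack=0)
Line 2: ['cloud', 'two', 'rock'] (min_width=14, slack=5)
Line 3: ['evening', 'low', 'yellow'] (min_width=18, slack=1)
Line 4: ['matrix', 'stop', 'matrix'] (min_width=18, slack=1)
Line 5: ['island', 'orchestra', 'by'] (min_width=19, slack=0)
Line 6: ['sweet', 'purple'] (min_width=12, slack=7)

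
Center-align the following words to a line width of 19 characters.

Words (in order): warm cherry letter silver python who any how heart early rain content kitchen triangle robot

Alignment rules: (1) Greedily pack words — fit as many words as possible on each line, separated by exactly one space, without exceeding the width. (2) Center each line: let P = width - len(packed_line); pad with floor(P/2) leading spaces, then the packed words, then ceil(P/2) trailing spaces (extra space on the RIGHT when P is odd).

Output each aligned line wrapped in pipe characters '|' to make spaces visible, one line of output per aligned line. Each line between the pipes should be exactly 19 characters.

Answer: |warm cherry letter |
| silver python who |
|any how heart early|
|   rain content    |
| kitchen triangle  |
|       robot       |

Derivation:
Line 1: ['warm', 'cherry', 'letter'] (min_width=18, slack=1)
Line 2: ['silver', 'python', 'who'] (min_width=17, slack=2)
Line 3: ['any', 'how', 'heart', 'early'] (min_width=19, slack=0)
Line 4: ['rain', 'content'] (min_width=12, slack=7)
Line 5: ['kitchen', 'triangle'] (min_width=16, slack=3)
Line 6: ['robot'] (min_width=5, slack=14)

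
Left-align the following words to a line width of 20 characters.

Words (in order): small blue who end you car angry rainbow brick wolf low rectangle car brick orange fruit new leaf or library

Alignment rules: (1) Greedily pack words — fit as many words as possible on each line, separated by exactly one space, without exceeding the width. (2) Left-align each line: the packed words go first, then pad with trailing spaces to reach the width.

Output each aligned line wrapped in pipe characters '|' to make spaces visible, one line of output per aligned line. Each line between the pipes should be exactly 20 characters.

Line 1: ['small', 'blue', 'who', 'end'] (min_width=18, slack=2)
Line 2: ['you', 'car', 'angry'] (min_width=13, slack=7)
Line 3: ['rainbow', 'brick', 'wolf'] (min_width=18, slack=2)
Line 4: ['low', 'rectangle', 'car'] (min_width=17, slack=3)
Line 5: ['brick', 'orange', 'fruit'] (min_width=18, slack=2)
Line 6: ['new', 'leaf', 'or', 'library'] (min_width=19, slack=1)

Answer: |small blue who end  |
|you car angry       |
|rainbow brick wolf  |
|low rectangle car   |
|brick orange fruit  |
|new leaf or library |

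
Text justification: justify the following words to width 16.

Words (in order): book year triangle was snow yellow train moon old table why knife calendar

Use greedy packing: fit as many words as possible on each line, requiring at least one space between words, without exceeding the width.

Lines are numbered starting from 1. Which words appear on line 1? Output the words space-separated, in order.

Line 1: ['book', 'year'] (min_width=9, slack=7)
Line 2: ['triangle', 'was'] (min_width=12, slack=4)
Line 3: ['snow', 'yellow'] (min_width=11, slack=5)
Line 4: ['train', 'moon', 'old'] (min_width=14, slack=2)
Line 5: ['table', 'why', 'knife'] (min_width=15, slack=1)
Line 6: ['calendar'] (min_width=8, slack=8)

Answer: book year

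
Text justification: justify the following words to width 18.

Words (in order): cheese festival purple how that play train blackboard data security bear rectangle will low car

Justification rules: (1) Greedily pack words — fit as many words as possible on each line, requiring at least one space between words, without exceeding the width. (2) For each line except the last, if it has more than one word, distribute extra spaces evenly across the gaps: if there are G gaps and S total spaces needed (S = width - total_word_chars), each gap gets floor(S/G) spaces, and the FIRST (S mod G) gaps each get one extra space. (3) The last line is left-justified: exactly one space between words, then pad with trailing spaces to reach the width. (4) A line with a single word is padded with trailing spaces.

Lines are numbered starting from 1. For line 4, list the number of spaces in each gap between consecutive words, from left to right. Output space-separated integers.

Answer: 4

Derivation:
Line 1: ['cheese', 'festival'] (min_width=15, slack=3)
Line 2: ['purple', 'how', 'that'] (min_width=15, slack=3)
Line 3: ['play', 'train'] (min_width=10, slack=8)
Line 4: ['blackboard', 'data'] (min_width=15, slack=3)
Line 5: ['security', 'bear'] (min_width=13, slack=5)
Line 6: ['rectangle', 'will', 'low'] (min_width=18, slack=0)
Line 7: ['car'] (min_width=3, slack=15)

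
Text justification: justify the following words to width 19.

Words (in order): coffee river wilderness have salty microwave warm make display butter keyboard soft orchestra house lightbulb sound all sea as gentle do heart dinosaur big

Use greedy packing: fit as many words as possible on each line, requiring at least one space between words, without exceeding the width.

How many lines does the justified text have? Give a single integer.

Answer: 10

Derivation:
Line 1: ['coffee', 'river'] (min_width=12, slack=7)
Line 2: ['wilderness', 'have'] (min_width=15, slack=4)
Line 3: ['salty', 'microwave'] (min_width=15, slack=4)
Line 4: ['warm', 'make', 'display'] (min_width=17, slack=2)
Line 5: ['butter', 'keyboard'] (min_width=15, slack=4)
Line 6: ['soft', 'orchestra'] (min_width=14, slack=5)
Line 7: ['house', 'lightbulb'] (min_width=15, slack=4)
Line 8: ['sound', 'all', 'sea', 'as'] (min_width=16, slack=3)
Line 9: ['gentle', 'do', 'heart'] (min_width=15, slack=4)
Line 10: ['dinosaur', 'big'] (min_width=12, slack=7)
Total lines: 10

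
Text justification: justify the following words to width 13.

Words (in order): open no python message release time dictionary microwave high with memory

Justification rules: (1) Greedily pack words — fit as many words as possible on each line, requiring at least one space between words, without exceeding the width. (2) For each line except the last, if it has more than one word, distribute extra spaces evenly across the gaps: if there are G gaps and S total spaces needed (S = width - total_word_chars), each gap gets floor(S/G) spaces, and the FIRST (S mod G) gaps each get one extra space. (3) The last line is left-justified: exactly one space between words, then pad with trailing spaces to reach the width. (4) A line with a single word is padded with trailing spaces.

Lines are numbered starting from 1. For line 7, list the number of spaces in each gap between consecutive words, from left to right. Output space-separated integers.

Answer: 5

Derivation:
Line 1: ['open', 'no'] (min_width=7, slack=6)
Line 2: ['python'] (min_width=6, slack=7)
Line 3: ['message'] (min_width=7, slack=6)
Line 4: ['release', 'time'] (min_width=12, slack=1)
Line 5: ['dictionary'] (min_width=10, slack=3)
Line 6: ['microwave'] (min_width=9, slack=4)
Line 7: ['high', 'with'] (min_width=9, slack=4)
Line 8: ['memory'] (min_width=6, slack=7)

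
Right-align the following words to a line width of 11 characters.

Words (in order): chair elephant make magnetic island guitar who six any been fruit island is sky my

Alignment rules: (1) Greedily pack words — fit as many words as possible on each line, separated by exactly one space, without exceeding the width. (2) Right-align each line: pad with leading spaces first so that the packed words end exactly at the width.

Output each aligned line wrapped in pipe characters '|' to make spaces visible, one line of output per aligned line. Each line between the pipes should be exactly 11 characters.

Line 1: ['chair'] (min_width=5, slack=6)
Line 2: ['elephant'] (min_width=8, slack=3)
Line 3: ['make'] (min_width=4, slack=7)
Line 4: ['magnetic'] (min_width=8, slack=3)
Line 5: ['island'] (min_width=6, slack=5)
Line 6: ['guitar', 'who'] (min_width=10, slack=1)
Line 7: ['six', 'any'] (min_width=7, slack=4)
Line 8: ['been', 'fruit'] (min_width=10, slack=1)
Line 9: ['island', 'is'] (min_width=9, slack=2)
Line 10: ['sky', 'my'] (min_width=6, slack=5)

Answer: |      chair|
|   elephant|
|       make|
|   magnetic|
|     island|
| guitar who|
|    six any|
| been fruit|
|  island is|
|     sky my|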